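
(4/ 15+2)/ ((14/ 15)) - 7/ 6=53/ 42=1.26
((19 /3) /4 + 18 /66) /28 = 0.07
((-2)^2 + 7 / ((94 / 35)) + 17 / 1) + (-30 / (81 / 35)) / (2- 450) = 959783 / 40608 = 23.64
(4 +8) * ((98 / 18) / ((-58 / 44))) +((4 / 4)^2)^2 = -48.56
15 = 15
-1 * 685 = -685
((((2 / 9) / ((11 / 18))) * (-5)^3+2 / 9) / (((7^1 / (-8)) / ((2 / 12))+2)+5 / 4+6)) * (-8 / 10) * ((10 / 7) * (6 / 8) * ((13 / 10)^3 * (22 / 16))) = 4919083 / 168000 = 29.28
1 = 1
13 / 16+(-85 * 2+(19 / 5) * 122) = 23553 / 80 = 294.41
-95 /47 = -2.02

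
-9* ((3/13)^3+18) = -356157/2197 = -162.11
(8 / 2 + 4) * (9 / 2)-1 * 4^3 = -28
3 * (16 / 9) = 16 / 3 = 5.33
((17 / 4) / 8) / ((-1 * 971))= -17 / 31072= -0.00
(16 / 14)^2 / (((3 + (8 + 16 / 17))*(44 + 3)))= 1088 / 467509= 0.00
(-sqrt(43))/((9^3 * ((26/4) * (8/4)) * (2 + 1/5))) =-5 * sqrt(43)/104247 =-0.00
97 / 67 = 1.45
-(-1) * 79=79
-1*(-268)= 268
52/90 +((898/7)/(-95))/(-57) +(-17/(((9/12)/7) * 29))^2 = 2920308796/95634315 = 30.54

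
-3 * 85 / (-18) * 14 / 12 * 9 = 595 / 4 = 148.75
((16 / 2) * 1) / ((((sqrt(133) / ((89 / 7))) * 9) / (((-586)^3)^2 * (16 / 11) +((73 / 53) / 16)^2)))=13821848716596868115674049 * sqrt(133) / 2761629024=57720039191702667.85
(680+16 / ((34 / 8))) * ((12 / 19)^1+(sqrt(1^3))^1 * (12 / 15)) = 92992 / 95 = 978.86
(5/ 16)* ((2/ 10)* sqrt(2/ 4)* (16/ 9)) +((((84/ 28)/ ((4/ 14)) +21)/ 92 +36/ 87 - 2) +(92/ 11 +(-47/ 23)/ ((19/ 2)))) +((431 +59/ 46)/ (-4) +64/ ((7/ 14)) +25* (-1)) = sqrt(2)/ 18 +1022697/ 557612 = 1.91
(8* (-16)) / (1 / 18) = -2304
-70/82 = -35/41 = -0.85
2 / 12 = 1 / 6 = 0.17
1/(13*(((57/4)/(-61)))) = -0.33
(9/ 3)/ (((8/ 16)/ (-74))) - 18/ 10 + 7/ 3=-6652/ 15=-443.47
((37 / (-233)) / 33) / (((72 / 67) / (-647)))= 1603913 / 553608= 2.90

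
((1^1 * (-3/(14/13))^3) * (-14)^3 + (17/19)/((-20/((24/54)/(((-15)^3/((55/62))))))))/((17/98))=104004343793413/304144875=341956.59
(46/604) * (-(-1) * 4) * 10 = 460/151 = 3.05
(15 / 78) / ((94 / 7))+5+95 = 244435 / 2444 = 100.01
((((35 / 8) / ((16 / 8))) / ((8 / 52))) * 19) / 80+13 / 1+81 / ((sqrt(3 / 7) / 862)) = 8385 / 512+23274 * sqrt(21) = 106671.24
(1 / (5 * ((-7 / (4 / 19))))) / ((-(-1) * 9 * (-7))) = 4 / 41895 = 0.00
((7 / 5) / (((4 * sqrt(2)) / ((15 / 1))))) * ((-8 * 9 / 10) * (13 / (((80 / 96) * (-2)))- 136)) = 135891 * sqrt(2) / 50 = 3843.58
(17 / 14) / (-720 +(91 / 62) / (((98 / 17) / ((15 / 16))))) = -16864 / 9996045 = -0.00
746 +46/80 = 29863/40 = 746.58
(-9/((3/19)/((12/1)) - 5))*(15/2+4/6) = 5586/379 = 14.74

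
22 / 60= 11 / 30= 0.37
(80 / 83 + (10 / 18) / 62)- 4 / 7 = 130129 / 324198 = 0.40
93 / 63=31 / 21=1.48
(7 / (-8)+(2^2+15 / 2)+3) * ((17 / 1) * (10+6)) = 3706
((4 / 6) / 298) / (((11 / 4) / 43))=0.03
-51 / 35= -1.46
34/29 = 1.17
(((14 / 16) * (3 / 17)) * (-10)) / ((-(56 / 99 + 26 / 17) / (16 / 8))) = 10395 / 7052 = 1.47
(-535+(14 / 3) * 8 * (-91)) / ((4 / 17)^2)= -3409333 / 48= -71027.77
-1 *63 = -63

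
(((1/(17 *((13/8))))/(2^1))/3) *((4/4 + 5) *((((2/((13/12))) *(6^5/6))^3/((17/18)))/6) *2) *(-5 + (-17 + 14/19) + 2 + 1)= -501209670598262784/156828451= -3195910355.57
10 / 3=3.33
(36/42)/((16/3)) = 9/56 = 0.16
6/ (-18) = -1/ 3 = -0.33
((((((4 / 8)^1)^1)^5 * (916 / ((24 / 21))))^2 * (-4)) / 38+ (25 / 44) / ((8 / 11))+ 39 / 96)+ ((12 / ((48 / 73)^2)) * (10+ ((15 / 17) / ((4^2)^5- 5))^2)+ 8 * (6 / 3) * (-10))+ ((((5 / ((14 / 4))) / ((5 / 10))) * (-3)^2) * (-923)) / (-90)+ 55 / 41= 3382812906114817672258435 / 10645847293512662611968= 317.76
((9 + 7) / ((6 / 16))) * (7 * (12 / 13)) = 275.69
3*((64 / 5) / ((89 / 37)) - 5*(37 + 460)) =-3310371 / 445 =-7439.04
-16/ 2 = -8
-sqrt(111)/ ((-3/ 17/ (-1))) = -17 * sqrt(111)/ 3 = -59.70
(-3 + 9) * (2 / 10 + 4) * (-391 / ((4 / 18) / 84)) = -18622548 / 5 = -3724509.60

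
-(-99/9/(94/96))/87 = 176/1363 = 0.13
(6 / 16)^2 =9 / 64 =0.14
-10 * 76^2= -57760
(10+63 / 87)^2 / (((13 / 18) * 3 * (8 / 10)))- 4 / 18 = 13013603 / 196794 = 66.13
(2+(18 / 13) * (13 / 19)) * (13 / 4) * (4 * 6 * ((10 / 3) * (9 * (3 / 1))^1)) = 393120 / 19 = 20690.53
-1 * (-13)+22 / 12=89 / 6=14.83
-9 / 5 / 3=-3 / 5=-0.60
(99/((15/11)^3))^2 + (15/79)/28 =474163954147/311062500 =1524.34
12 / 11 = 1.09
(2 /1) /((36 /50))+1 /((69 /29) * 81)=15554 /5589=2.78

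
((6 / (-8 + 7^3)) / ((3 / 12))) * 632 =15168 / 335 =45.28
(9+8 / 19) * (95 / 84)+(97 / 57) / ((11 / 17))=233227 / 17556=13.28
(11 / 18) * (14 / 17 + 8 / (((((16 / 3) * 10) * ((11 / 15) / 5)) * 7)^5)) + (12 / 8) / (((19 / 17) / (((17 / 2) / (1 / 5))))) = 345291925821335225143 / 6000616512392527872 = 57.54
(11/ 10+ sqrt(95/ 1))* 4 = 22/ 5+ 4* sqrt(95) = 43.39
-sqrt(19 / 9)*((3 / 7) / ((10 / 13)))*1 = -0.81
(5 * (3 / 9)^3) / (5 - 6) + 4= 103 / 27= 3.81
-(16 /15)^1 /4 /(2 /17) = -34 /15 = -2.27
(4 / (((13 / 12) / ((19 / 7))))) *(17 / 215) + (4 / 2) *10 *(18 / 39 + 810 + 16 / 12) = 953012512 / 58695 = 16236.69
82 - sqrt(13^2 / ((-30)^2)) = 2447 / 30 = 81.57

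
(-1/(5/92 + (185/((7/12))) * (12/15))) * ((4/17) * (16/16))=-2576/2778259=-0.00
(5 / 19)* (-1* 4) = -20 / 19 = -1.05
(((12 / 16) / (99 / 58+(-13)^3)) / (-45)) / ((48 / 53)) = 1537 / 183350880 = 0.00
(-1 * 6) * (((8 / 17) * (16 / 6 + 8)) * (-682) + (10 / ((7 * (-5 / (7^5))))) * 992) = 486234752 / 17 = 28602044.24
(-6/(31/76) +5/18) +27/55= -427849/30690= -13.94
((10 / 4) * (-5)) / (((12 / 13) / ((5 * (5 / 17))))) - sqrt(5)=-8125 / 408 - sqrt(5)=-22.15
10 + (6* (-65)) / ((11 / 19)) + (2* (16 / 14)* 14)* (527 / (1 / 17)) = 3146268 / 11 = 286024.36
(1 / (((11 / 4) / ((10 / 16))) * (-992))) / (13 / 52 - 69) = 1 / 300080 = 0.00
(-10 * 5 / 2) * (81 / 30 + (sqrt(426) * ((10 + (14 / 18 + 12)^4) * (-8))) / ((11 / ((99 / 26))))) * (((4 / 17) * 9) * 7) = -17010 / 17 + 489905458000 * sqrt(426) / 17901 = 564857650.94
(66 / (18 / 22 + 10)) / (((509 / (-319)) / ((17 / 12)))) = -38599 / 7126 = -5.42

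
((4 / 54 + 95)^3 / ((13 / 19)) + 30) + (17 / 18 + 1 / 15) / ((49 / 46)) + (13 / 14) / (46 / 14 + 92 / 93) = 62611373303482009 / 49847787990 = 1256051.19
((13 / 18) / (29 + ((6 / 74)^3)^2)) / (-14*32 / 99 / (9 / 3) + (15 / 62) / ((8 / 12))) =-34121595513291 / 1569484365616165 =-0.02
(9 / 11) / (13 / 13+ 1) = 9 / 22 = 0.41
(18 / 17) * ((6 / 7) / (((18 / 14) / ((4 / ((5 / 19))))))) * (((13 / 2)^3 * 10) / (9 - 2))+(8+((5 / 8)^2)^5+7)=539772250775999 / 127775277056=4224.39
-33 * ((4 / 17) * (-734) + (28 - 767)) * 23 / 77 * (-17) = -1069431 / 7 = -152775.86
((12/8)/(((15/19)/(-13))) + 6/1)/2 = -187/20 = -9.35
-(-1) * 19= 19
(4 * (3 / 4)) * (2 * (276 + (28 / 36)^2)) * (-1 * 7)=-313670 / 27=-11617.41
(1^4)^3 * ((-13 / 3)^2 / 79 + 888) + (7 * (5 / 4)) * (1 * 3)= 2600803 / 2844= 914.49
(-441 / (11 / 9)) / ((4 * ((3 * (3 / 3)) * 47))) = -1323 / 2068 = -0.64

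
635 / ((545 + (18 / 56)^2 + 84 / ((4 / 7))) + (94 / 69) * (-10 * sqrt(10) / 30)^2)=309158640 / 337697149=0.92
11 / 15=0.73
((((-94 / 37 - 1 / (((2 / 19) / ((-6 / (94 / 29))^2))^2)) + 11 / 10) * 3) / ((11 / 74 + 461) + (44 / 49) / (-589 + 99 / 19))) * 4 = -66457702537829526 / 2407025766044285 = -27.61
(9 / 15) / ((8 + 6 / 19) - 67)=-57 / 5575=-0.01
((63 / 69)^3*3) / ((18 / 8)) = 12348 / 12167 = 1.01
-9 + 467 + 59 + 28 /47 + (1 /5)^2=608222 /1175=517.64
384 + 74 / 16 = 3109 / 8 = 388.62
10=10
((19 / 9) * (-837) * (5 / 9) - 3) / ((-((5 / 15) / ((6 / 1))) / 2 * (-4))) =-8862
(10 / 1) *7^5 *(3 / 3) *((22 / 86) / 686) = 2695 / 43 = 62.67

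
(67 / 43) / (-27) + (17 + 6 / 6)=20831 / 1161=17.94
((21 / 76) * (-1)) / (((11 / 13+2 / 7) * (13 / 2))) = -0.04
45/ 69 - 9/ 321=1536/ 2461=0.62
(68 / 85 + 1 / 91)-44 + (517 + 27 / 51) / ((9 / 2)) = 4999577 / 69615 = 71.82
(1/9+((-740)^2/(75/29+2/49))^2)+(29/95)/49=25367474327876969080724/583818932655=43450927863.05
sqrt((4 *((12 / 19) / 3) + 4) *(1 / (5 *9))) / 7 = 2 *sqrt(2185) / 1995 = 0.05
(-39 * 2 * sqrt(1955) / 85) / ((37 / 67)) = -5226 * sqrt(1955) / 3145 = -73.47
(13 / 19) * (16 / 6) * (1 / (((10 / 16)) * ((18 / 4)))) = 1664 / 2565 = 0.65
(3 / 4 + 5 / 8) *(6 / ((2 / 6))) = 99 / 4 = 24.75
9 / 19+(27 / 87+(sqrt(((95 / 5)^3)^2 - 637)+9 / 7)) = 7983 / 3857+2 * sqrt(11761311) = 6861.02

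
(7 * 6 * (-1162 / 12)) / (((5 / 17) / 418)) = -28900102 / 5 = -5780020.40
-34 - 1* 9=-43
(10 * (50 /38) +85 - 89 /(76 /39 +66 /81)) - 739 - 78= -13841801 /18430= -751.05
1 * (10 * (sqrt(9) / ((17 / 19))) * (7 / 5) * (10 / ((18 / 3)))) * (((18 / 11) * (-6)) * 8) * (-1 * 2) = 12290.05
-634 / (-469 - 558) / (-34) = -317 / 17459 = -0.02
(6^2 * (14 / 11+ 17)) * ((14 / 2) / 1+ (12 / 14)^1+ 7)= 752544 / 77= 9773.30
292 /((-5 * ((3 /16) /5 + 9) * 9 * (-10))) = 2336 /32535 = 0.07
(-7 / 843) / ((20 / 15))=-7 / 1124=-0.01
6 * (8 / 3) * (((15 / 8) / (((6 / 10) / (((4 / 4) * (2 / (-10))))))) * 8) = -80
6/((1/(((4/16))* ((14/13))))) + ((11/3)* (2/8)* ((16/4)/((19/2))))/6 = 1.68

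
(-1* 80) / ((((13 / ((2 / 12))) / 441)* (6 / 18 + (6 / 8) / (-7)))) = -493920 / 247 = -1999.68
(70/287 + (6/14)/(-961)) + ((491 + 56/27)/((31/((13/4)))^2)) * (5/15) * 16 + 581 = 13630912573/22340367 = 610.15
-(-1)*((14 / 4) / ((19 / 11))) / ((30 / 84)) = 539 / 95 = 5.67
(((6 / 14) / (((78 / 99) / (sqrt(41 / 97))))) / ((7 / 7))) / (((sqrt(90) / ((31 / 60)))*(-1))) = -341*sqrt(39770) / 3530800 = -0.02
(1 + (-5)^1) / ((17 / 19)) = -76 / 17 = -4.47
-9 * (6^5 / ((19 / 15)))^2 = -122444006400 / 361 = -339180073.13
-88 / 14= -44 / 7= -6.29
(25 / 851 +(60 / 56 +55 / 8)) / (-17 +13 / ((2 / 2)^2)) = -380095 / 190624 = -1.99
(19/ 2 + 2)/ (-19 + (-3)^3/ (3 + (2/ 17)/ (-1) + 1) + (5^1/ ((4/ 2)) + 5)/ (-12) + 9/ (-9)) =-1012/ 2427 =-0.42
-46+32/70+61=541/35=15.46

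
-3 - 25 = -28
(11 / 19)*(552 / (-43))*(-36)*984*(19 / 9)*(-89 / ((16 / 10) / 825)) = -1096758036000 / 43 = -25506000837.21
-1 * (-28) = 28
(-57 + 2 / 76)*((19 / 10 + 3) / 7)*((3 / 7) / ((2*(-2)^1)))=1299 / 304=4.27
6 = 6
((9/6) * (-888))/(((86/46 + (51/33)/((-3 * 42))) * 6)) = -119.53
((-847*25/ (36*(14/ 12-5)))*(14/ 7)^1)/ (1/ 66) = 465850/ 23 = 20254.35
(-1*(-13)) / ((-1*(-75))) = 13 / 75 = 0.17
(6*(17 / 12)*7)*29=3451 / 2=1725.50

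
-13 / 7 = -1.86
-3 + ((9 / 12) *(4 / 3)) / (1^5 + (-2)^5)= -94 / 31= -3.03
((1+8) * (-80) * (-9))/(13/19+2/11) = 1354320/181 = 7482.43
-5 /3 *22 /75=-22 /45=-0.49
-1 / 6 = -0.17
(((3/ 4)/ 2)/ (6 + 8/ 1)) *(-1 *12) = -9/ 28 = -0.32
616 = 616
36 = 36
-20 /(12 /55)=-275 /3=-91.67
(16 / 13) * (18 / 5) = 288 / 65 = 4.43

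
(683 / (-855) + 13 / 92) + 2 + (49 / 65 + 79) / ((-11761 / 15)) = 785369873 / 632977020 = 1.24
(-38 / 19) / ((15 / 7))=-0.93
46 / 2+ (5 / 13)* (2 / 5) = 301 / 13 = 23.15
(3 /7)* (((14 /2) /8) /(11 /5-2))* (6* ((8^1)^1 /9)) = 10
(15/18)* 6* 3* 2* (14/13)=420/13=32.31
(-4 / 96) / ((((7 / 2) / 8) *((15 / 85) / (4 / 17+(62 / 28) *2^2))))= -2164 / 441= -4.91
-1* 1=-1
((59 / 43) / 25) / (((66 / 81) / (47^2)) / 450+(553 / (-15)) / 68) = -0.10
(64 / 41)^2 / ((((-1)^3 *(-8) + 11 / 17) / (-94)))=-6545408 / 247107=-26.49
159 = 159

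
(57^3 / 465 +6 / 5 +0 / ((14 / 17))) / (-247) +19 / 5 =83566 / 38285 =2.18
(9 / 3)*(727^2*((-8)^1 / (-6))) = 2114116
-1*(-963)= 963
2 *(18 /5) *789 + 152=29164 /5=5832.80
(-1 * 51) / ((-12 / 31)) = 527 / 4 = 131.75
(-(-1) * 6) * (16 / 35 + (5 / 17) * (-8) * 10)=-82368 / 595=-138.43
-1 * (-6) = 6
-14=-14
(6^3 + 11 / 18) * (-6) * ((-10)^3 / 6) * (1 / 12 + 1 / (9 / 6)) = 487375 / 3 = 162458.33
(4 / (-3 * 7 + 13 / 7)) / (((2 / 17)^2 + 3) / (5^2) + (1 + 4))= -0.04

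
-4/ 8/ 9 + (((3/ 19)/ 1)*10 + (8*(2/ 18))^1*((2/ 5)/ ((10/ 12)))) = 16673/ 8550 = 1.95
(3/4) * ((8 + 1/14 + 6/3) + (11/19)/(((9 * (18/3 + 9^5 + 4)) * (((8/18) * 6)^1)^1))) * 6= 45.32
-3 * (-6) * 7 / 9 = 14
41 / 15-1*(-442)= 6671 / 15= 444.73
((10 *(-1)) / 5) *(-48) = 96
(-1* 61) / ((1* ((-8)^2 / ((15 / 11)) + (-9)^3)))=915 / 10231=0.09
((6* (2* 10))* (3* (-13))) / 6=-780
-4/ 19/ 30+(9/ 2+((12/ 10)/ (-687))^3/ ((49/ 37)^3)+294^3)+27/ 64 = 16371995062622150625288523/ 644257569368616000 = 25412188.91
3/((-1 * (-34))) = 3/34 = 0.09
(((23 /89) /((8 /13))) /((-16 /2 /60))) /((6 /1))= -1495 /2848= -0.52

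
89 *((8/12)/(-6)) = -89/9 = -9.89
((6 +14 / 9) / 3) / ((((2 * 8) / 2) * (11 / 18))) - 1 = -16 / 33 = -0.48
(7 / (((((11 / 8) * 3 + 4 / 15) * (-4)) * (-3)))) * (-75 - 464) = -37730 / 527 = -71.59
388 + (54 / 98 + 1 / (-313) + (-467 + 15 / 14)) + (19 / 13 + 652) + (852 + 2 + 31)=582623499 / 398762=1461.08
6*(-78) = -468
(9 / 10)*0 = 0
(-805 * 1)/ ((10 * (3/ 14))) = -1127/ 3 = -375.67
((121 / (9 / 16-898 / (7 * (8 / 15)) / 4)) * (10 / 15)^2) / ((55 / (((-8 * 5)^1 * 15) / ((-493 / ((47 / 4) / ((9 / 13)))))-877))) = 390092164 / 27753435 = 14.06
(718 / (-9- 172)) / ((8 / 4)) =-359 / 181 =-1.98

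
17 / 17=1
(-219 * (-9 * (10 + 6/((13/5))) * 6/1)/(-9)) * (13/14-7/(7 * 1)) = 105120/91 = 1155.16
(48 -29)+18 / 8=85 / 4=21.25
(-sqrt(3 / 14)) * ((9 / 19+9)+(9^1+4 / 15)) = -763 * sqrt(42) / 570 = -8.68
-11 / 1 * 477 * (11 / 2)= -57717 / 2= -28858.50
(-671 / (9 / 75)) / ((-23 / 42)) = 234850 / 23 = 10210.87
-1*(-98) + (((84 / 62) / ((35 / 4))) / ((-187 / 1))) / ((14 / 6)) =19883638 / 202895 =98.00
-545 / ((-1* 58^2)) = 545 / 3364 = 0.16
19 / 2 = 9.50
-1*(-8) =8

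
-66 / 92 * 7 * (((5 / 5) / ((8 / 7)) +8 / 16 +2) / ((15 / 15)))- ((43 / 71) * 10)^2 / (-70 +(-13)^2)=-3180674183 / 183653712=-17.32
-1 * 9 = -9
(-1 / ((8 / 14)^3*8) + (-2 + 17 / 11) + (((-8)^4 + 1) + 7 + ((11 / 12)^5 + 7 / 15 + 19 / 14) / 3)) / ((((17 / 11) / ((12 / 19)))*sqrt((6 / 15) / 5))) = 1179407093021*sqrt(2) / 281304576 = 5929.28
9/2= 4.50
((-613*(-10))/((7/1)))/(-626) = -3065/2191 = -1.40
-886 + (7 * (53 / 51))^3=-66463975 / 132651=-501.04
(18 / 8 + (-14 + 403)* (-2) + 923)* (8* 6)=7068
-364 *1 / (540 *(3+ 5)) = -91 / 1080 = -0.08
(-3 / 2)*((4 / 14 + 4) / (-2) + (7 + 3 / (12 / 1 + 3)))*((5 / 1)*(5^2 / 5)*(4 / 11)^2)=-21240 / 847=-25.08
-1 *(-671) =671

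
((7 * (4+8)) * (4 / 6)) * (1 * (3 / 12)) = 14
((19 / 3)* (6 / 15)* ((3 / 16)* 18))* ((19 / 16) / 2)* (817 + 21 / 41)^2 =912527399169 / 268960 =3392799.67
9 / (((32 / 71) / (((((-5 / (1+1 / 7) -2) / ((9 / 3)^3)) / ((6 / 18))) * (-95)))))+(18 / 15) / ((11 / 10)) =3787017 / 2816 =1344.82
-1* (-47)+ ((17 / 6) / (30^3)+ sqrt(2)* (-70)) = 7614017 / 162000-70* sqrt(2) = -51.99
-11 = -11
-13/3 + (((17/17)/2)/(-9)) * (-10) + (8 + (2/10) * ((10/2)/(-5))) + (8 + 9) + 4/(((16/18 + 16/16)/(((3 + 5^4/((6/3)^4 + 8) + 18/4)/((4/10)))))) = 607703/3060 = 198.60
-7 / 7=-1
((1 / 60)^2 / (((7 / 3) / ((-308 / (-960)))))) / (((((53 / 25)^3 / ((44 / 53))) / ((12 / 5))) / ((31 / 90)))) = 18755 / 6817375584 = 0.00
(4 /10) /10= 1 /25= 0.04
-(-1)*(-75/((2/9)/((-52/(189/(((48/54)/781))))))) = 5200/49203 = 0.11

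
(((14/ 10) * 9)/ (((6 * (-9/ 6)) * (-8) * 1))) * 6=21/ 20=1.05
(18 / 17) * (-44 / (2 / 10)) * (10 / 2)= -19800 / 17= -1164.71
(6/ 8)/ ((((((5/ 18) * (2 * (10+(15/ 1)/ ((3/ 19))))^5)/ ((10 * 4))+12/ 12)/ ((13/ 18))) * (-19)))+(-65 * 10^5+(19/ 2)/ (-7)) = -6500001.36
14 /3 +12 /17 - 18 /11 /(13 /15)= 25412 /7293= 3.48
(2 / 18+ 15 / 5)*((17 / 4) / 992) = 119 / 8928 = 0.01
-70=-70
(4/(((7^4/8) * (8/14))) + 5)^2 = 2968729/117649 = 25.23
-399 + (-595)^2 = 353626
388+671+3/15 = 5296/5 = 1059.20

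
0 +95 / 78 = 95 / 78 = 1.22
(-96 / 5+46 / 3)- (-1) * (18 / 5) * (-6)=-382 / 15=-25.47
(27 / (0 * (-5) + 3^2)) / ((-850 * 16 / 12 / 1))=-9 / 3400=-0.00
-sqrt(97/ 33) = -sqrt(3201)/ 33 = -1.71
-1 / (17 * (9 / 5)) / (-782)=5 / 119646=0.00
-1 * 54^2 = -2916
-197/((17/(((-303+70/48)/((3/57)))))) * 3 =27088091/136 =199177.14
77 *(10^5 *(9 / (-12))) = -5775000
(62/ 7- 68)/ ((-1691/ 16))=6624/ 11837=0.56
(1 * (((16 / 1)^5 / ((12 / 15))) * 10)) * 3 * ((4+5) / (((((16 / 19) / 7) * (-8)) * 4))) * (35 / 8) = -402192000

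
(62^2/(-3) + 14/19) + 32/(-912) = -24332/19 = -1280.63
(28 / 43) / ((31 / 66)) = 1848 / 1333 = 1.39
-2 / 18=-1 / 9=-0.11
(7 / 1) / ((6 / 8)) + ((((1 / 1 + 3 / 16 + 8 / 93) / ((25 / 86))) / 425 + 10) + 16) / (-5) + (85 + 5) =94.13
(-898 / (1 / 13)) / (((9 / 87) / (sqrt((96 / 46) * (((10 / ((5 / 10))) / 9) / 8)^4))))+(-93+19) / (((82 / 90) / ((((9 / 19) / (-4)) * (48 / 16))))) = 44955 / 1558 - 8463650 * sqrt(69) / 5589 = -12550.20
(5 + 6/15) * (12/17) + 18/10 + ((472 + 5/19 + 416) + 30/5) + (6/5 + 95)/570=43607117/48450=900.04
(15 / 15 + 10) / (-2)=-11 / 2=-5.50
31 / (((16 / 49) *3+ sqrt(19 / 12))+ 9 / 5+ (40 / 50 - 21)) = -388985520 / 217449413 - 3721550 *sqrt(57) / 217449413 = -1.92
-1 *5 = -5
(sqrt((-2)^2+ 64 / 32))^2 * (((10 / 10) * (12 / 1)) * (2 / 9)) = 16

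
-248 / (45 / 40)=-1984 / 9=-220.44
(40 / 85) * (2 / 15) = 16 / 255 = 0.06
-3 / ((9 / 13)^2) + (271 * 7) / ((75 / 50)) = 33977 / 27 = 1258.41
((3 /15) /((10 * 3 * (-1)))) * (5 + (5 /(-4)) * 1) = -1 /40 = -0.02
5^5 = 3125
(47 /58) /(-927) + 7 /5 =376127 /268830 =1.40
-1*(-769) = 769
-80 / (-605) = 16 / 121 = 0.13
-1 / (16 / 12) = -3 / 4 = -0.75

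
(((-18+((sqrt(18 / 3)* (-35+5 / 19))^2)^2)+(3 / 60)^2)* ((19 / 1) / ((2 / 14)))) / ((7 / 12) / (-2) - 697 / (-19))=57379581962201541 / 299539750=191559156.88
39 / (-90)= -13 / 30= -0.43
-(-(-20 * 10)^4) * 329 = 526400000000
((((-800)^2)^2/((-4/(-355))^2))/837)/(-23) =-3226240000000000/19251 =-167588177237.55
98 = 98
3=3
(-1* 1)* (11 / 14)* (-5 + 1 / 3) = 11 / 3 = 3.67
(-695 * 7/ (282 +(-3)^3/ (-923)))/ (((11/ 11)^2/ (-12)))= 17961580/ 86771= 207.00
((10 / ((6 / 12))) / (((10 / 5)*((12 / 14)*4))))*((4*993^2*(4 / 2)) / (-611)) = -23007810 / 611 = -37655.99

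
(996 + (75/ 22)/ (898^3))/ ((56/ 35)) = 79337960771895/ 127450539392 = 622.50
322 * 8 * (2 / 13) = 5152 / 13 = 396.31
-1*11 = -11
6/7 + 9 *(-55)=-3459/7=-494.14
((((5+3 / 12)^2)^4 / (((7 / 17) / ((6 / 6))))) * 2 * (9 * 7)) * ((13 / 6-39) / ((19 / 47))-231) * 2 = -70833554148359331 / 622592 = -113772027504.95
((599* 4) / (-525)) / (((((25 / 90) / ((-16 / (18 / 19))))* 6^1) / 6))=728384 / 2625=277.48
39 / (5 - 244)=-39 / 239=-0.16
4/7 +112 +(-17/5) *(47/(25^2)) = 2456907/21875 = 112.32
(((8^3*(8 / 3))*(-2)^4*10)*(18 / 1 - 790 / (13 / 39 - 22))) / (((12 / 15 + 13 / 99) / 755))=57802162176000 / 5993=9644946133.16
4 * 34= 136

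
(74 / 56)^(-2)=784 / 1369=0.57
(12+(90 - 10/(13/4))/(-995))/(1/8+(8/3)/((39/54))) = 246544/79003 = 3.12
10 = 10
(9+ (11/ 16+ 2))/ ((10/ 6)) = 561/ 80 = 7.01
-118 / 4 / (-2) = 59 / 4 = 14.75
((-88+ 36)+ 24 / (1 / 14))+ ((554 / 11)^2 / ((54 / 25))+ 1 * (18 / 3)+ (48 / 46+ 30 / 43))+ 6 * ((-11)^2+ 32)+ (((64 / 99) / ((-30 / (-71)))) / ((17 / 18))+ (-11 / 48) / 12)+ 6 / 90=2385.71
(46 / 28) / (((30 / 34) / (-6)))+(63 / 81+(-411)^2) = 53206841 / 315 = 168910.61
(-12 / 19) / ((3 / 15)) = -60 / 19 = -3.16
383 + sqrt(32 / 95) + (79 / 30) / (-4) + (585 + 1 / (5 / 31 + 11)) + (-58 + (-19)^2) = 4 *sqrt(190) / 95 + 26374153 / 20760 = 1271.01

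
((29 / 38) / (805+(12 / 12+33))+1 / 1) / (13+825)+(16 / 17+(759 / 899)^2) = 1.66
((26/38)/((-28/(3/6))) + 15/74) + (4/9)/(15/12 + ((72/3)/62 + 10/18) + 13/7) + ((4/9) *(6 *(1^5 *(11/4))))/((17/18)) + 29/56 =5344871507/622742708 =8.58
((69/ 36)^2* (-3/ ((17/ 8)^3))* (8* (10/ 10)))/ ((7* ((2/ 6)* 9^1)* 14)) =-67712/ 2166633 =-0.03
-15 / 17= -0.88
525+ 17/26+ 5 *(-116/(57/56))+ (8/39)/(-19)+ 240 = 290203/1482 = 195.82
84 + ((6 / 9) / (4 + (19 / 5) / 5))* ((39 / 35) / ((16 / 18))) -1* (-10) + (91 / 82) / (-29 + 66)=476175587 / 5054644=94.21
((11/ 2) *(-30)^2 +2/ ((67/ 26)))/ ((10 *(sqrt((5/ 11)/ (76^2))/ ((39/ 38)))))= 12936378 *sqrt(55)/ 1675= 57276.86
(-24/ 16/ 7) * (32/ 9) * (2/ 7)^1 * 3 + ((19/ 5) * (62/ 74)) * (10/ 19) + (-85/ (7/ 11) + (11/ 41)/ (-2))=-19725445/ 148666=-132.68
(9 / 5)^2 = 81 / 25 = 3.24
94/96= 47/48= 0.98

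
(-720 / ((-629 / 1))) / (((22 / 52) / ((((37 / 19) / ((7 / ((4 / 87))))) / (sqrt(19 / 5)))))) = 24960* sqrt(95) / 13703921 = 0.02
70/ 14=5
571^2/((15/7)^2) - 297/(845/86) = 70974.26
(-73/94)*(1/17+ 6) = -7519/1598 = -4.71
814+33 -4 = 843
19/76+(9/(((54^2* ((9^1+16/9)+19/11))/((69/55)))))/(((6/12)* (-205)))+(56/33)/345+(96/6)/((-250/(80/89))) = 50759519963/257156524350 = 0.20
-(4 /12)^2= -1 /9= -0.11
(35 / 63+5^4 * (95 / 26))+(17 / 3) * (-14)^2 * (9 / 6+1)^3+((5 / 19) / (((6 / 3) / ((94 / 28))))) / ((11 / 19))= 707716015 / 36036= 19639.14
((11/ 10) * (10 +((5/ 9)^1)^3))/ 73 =16313/ 106434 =0.15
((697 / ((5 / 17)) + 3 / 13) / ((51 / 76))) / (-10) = -5853976 / 16575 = -353.18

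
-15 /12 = -5 /4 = -1.25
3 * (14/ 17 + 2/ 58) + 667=330100/ 493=669.57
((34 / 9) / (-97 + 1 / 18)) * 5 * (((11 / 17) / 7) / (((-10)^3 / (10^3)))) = 44 / 2443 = 0.02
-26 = -26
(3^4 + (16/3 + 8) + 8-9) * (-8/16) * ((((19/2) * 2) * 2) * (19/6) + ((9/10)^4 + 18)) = -29187781/4500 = -6486.17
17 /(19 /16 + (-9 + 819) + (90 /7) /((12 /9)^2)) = 1904 /91663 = 0.02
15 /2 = 7.50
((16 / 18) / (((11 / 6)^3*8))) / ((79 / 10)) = 240 / 105149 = 0.00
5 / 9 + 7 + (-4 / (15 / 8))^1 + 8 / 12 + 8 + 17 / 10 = 1421 / 90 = 15.79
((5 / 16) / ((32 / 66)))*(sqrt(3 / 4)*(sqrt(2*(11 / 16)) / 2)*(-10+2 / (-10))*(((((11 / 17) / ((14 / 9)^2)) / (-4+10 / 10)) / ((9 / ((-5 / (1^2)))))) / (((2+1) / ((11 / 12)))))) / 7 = -0.01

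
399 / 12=133 / 4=33.25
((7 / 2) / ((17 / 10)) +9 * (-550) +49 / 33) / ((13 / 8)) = -22199696 / 7293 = -3043.97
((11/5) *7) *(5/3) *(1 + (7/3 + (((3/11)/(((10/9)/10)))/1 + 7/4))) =6965/36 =193.47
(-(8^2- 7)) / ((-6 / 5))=95 / 2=47.50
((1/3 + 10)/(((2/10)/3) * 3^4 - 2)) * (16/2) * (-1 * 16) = -19840/51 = -389.02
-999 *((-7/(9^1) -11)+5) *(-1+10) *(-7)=-426573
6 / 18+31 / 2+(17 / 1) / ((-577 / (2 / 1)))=54611 / 3462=15.77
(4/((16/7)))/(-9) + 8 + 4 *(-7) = -727/36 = -20.19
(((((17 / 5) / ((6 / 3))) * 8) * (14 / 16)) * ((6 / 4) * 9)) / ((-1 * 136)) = -189 / 160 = -1.18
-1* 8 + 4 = -4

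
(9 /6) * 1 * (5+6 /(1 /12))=231 /2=115.50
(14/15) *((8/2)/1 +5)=42/5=8.40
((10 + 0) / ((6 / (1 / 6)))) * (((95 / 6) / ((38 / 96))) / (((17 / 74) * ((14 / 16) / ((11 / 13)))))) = 651200 / 13923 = 46.77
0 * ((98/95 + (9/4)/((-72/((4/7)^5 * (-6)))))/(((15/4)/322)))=0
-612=-612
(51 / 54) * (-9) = -17 / 2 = -8.50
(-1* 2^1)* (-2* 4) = 16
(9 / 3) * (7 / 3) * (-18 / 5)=-126 / 5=-25.20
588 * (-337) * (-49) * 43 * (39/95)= 16283072988/95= 171400768.29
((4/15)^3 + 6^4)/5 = 4374064/16875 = 259.20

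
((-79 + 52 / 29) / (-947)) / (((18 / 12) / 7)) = 31346 / 82389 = 0.38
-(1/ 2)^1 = -1/ 2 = -0.50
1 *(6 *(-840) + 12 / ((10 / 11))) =-25134 / 5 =-5026.80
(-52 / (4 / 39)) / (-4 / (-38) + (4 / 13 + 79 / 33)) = -4132557 / 22879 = -180.63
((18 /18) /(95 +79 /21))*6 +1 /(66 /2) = 3116 /34221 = 0.09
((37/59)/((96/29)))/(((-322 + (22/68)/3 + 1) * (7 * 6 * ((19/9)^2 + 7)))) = -0.00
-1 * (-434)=434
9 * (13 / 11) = 117 / 11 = 10.64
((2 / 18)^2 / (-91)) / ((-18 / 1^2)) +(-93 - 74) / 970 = -5539064 / 32174415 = -0.17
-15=-15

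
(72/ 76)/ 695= 18/ 13205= 0.00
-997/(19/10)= -9970/19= -524.74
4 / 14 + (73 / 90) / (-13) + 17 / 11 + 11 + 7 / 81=10423121 / 810810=12.86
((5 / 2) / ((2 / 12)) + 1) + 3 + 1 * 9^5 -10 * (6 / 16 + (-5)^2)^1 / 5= 236069 / 4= 59017.25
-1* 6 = -6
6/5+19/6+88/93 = 1647/310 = 5.31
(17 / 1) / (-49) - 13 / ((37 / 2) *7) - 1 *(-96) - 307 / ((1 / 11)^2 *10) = -65615141 / 18130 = -3619.15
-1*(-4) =4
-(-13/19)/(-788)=-13/14972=-0.00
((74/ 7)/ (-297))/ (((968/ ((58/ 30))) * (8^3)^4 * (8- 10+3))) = -1073/ 1037220170893885440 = -0.00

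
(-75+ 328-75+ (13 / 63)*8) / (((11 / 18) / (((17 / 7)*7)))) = 384812 / 77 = 4997.56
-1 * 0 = 0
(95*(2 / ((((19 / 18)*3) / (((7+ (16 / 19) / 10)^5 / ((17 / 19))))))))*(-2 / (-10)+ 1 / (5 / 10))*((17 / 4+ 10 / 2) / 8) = 168574152542398053 / 55386425000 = 3043600.53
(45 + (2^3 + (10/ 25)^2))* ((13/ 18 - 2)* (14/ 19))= -50.05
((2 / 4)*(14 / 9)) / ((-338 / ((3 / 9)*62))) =-217 / 4563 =-0.05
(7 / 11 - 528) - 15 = -5966 / 11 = -542.36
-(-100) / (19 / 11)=1100 / 19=57.89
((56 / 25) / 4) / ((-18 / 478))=-3346 / 225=-14.87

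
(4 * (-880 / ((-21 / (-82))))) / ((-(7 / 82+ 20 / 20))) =23668480 / 1869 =12663.71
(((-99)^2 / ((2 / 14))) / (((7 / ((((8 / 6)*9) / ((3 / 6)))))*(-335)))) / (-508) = 58806 / 42545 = 1.38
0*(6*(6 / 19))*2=0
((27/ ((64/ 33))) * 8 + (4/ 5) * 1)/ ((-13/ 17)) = -146.69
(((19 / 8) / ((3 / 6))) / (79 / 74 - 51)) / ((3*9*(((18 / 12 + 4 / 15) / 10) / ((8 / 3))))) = -0.05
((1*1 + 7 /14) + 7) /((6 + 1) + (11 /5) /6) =15 /13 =1.15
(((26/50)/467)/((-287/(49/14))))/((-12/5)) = 13/2297640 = 0.00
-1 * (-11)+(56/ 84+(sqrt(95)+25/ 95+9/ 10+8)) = sqrt(95)+11873/ 570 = 30.58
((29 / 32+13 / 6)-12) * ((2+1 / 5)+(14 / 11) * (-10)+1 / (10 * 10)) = 9914633 / 105600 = 93.89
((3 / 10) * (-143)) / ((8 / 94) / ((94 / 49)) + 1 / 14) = -6633627 / 17905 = -370.49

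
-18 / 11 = -1.64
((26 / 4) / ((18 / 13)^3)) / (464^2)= 28561 / 2511212544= 0.00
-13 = -13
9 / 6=1.50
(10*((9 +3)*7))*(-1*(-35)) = 29400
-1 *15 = -15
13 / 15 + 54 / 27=43 / 15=2.87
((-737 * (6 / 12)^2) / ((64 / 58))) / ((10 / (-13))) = 277849 / 1280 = 217.07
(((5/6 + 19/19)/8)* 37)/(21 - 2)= 407/912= 0.45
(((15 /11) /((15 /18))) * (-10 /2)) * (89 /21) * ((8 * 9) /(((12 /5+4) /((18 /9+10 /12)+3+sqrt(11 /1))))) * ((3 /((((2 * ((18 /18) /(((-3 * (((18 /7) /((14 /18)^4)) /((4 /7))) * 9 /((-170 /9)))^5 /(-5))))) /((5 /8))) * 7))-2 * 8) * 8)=1.284e+9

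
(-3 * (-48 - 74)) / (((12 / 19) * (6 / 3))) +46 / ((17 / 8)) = 21175 / 68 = 311.40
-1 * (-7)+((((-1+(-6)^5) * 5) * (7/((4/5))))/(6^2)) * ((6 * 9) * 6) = -12248747/4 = -3062186.75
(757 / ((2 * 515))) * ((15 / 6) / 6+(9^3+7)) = 6689609 / 12360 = 541.23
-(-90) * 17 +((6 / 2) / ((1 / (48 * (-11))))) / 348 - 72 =42150 / 29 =1453.45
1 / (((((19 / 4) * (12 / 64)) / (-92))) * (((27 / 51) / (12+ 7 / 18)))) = -2417.31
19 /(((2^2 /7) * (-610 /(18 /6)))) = -399 /2440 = -0.16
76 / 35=2.17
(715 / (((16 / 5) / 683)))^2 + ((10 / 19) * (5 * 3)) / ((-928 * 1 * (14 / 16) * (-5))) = 22995514902987545 / 987392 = 23289144436.04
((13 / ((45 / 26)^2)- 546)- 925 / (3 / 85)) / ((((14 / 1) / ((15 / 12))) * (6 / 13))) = -100599083 / 19440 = -5174.85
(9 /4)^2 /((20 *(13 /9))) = 729 /4160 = 0.18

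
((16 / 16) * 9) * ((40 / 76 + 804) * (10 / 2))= 687870 / 19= 36203.68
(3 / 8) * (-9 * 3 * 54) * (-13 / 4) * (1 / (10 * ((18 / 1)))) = 3159 / 320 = 9.87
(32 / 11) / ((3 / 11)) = 32 / 3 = 10.67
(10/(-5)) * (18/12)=-3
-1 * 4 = -4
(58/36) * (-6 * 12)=-116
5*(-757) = -3785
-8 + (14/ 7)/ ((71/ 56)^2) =-34056/ 5041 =-6.76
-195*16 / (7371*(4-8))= 20 / 189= 0.11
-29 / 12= -2.42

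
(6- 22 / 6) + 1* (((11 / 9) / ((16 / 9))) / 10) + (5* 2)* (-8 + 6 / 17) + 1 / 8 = -603379 / 8160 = -73.94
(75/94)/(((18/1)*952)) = 25/536928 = 0.00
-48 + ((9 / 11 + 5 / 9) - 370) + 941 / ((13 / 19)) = 958.68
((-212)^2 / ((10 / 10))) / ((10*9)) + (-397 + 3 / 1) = 4742 / 45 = 105.38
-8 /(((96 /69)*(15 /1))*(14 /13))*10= -299 /84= -3.56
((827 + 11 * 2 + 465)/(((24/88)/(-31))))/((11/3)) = -40734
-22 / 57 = -0.39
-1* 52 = -52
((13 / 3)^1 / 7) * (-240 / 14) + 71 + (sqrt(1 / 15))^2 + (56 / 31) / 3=1391174 / 22785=61.06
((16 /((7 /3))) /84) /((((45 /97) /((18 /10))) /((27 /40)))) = 2619 /12250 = 0.21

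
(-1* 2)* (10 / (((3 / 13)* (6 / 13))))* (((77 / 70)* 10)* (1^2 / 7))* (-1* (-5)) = -92950 / 63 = -1475.40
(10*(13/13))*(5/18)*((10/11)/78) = 125/3861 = 0.03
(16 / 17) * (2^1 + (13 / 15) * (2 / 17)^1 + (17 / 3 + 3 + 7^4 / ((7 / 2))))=2842816 / 4335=655.78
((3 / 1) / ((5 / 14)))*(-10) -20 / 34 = -84.59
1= 1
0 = 0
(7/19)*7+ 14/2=182/19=9.58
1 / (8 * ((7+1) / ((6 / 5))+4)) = 3 / 256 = 0.01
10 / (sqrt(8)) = 5 * sqrt(2) / 2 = 3.54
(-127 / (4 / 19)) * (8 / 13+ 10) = -166497 / 26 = -6403.73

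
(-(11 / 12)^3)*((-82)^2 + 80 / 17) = -5182.82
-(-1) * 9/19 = 9/19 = 0.47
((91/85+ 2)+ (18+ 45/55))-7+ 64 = 73761/935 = 78.89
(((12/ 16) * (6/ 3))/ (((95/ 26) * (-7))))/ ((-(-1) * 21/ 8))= -104/ 4655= -0.02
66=66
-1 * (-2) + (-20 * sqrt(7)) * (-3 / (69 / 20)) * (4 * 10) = 2 + 16000 * sqrt(7) / 23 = 1842.52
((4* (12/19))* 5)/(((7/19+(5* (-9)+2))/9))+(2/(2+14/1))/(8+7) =-319/120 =-2.66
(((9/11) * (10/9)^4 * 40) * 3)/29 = 400000/77517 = 5.16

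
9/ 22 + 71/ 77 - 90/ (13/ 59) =-815075/ 2002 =-407.13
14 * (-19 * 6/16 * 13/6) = -1729/8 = -216.12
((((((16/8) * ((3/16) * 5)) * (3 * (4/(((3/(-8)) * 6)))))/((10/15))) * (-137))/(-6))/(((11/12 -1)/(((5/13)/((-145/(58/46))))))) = -4110/299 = -13.75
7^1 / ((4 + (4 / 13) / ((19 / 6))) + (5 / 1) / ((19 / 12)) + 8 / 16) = 3458 / 3831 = 0.90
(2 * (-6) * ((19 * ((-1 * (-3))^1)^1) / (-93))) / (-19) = -12 / 31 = -0.39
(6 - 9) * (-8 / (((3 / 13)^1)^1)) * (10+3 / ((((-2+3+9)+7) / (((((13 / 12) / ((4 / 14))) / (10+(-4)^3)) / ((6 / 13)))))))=5712941 / 5508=1037.21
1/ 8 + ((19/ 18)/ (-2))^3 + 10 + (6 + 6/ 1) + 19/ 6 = 1173149/ 46656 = 25.14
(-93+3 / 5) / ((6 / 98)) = -1509.20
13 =13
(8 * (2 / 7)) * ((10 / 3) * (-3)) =-160 / 7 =-22.86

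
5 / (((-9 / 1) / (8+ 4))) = -20 / 3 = -6.67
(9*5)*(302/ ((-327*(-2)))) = 2265/ 109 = 20.78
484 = 484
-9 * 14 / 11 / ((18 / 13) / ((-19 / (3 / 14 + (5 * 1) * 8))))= 24206 / 6193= 3.91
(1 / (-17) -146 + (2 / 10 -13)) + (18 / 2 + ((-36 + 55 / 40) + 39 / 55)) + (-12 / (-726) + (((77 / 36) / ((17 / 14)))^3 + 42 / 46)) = -7072161470371 / 39870115164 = -177.38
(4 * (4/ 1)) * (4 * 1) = 64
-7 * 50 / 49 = -50 / 7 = -7.14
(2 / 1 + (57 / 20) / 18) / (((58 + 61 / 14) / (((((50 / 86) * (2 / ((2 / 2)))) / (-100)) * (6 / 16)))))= -1813 / 12012480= -0.00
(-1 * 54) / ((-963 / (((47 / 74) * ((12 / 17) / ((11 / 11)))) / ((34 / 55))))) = 46530 / 1144151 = 0.04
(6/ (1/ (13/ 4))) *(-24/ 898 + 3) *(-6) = -156195/ 449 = -347.87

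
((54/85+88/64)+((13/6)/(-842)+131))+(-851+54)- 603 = -1088143649/858840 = -1266.99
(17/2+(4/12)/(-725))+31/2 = 52199/2175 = 24.00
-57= -57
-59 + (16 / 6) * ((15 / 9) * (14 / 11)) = -5281 / 99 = -53.34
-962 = -962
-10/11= -0.91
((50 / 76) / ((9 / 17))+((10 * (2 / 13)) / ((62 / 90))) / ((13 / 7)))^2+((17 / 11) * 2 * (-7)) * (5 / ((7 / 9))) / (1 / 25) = -122583791931446125 / 35313575667084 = -3471.29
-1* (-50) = 50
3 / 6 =1 / 2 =0.50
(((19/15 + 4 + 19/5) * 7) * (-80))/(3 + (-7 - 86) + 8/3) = 7616/131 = 58.14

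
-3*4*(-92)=1104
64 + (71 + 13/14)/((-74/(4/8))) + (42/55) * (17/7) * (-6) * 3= 3433863/113960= 30.13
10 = 10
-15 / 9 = -5 / 3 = -1.67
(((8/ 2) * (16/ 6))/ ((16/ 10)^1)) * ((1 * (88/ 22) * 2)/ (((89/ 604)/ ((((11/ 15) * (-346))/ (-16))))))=4597648/ 801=5739.89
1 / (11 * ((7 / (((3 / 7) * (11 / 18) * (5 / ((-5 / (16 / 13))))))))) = -0.00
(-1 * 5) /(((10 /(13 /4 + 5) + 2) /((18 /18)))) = -165 /106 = -1.56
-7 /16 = -0.44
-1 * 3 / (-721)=3 / 721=0.00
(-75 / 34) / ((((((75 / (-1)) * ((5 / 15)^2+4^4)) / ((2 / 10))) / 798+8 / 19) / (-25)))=-2244375 / 4880989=-0.46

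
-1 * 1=-1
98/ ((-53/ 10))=-980/ 53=-18.49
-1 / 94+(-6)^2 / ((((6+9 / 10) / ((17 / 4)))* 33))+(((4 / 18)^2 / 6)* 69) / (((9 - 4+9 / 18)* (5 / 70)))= 4058543 / 1926342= 2.11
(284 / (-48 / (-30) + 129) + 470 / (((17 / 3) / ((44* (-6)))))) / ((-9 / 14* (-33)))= -3402680120 / 3296997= -1032.05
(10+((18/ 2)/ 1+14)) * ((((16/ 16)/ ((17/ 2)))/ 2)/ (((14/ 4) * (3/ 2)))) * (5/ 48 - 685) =-361625/ 1428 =-253.24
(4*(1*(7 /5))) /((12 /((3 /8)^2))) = 21 /320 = 0.07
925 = 925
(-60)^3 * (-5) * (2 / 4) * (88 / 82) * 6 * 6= 855360000 / 41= 20862439.02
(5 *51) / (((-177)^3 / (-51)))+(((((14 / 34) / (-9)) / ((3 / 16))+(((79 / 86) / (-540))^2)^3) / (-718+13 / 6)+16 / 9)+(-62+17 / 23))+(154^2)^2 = 324325289128268906619711710790677737984440043531 / 576630986609582909332892420474880000000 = 562448596.52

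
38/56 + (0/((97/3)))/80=19/28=0.68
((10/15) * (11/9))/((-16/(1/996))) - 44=-9465995/215136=-44.00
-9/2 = -4.50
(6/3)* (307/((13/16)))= 9824/13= 755.69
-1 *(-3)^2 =-9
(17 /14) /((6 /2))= 17 /42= 0.40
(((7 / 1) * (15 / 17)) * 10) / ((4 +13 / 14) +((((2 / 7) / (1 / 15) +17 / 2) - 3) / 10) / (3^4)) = 11907000 / 952459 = 12.50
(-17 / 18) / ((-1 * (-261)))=-17 / 4698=-0.00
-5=-5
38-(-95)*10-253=735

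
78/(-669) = -26/223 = -0.12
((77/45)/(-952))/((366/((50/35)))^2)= -55/2008536264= -0.00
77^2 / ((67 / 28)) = 166012 / 67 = 2477.79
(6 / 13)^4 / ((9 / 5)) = 720 / 28561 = 0.03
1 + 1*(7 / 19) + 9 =197 / 19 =10.37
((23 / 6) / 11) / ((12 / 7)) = 0.20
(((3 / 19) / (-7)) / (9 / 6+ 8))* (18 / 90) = -0.00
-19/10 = -1.90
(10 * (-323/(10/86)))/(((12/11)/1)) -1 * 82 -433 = -155869/6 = -25978.17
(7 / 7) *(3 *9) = 27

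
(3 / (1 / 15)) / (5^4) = 9 / 125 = 0.07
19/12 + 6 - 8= -5/12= -0.42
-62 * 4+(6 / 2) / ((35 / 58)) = -243.03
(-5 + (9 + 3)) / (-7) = -1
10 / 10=1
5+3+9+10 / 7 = 129 / 7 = 18.43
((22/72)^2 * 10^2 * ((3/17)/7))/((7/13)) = 39325/89964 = 0.44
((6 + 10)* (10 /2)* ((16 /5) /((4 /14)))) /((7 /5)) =640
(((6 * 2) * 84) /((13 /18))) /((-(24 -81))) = 6048 /247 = 24.49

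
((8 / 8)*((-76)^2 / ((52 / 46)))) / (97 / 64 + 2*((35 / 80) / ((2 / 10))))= 4251136 / 4901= 867.40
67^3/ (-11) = -300763/ 11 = -27342.09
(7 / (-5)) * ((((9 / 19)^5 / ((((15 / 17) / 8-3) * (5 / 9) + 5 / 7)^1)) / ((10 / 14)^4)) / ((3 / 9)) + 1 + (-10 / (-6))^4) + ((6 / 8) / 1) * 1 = -70316789261859499 / 6380442854437500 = -11.02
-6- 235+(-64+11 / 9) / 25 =-10958 / 45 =-243.51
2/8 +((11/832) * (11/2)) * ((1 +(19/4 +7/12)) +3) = 1159/1248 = 0.93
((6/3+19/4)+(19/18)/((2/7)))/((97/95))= 10.23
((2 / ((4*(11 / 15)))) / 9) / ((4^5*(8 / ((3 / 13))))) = 5 / 2342912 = 0.00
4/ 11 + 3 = 37/ 11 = 3.36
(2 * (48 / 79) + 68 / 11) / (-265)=-6428 / 230285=-0.03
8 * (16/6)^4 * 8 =262144/81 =3236.35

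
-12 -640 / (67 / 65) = -42404 / 67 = -632.90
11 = 11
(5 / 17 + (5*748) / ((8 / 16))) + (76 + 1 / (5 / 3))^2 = 5672838 / 425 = 13347.85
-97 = -97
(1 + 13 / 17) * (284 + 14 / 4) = 507.35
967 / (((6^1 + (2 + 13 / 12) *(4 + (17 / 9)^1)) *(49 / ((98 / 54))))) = 3868 / 2609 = 1.48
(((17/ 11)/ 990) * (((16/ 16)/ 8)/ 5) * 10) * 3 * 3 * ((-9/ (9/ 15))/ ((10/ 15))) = -153/ 1936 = -0.08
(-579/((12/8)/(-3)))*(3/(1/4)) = 13896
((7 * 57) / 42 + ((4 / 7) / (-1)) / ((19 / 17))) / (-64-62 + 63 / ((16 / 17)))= -6376 / 41895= -0.15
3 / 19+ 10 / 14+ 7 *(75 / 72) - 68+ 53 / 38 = -186545 / 3192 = -58.44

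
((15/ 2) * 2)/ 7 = 15/ 7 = 2.14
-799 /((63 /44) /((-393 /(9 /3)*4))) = 18421744 /63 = 292408.63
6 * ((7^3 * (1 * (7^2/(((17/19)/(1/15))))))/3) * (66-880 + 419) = -50454614/51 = -989306.16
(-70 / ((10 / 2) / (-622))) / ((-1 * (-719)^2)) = -0.02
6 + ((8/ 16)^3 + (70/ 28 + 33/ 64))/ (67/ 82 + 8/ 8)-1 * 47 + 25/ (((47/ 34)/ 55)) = 214103391/ 224096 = 955.41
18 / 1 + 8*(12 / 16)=24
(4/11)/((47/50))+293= 293.39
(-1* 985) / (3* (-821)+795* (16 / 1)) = -985 / 10257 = -0.10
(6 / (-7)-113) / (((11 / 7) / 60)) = -47820 / 11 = -4347.27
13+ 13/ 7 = 104/ 7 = 14.86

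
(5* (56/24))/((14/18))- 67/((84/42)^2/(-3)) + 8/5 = 1337/20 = 66.85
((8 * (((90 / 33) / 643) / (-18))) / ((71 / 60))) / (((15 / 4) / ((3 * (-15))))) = 9600 / 502183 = 0.02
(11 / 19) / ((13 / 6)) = 66 / 247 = 0.27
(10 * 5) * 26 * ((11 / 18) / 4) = 3575 / 18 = 198.61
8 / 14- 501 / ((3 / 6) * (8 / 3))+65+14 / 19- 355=-353483 / 532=-664.44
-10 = -10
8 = 8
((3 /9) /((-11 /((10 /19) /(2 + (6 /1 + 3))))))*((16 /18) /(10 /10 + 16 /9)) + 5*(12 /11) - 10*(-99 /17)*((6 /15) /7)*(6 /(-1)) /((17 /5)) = -29187868 /69763155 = -0.42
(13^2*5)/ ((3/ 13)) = 10985/ 3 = 3661.67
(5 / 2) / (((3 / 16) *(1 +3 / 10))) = 10.26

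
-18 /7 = -2.57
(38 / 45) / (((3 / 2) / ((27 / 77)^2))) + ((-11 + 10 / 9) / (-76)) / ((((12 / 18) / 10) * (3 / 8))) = 26734942 / 5069295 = 5.27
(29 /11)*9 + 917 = 10348 /11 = 940.73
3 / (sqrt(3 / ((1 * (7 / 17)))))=sqrt(357) / 17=1.11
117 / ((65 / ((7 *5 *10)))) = 630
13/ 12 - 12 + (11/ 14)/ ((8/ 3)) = -3569/ 336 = -10.62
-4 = -4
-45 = -45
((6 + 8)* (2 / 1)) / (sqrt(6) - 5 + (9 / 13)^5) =-9343151704432 / 1201776662981 - 1930018885886* sqrt(6) / 1201776662981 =-11.71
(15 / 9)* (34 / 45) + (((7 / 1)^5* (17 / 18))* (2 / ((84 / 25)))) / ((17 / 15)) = 900511 / 108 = 8338.06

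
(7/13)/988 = 0.00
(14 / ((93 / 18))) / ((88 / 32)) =336 / 341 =0.99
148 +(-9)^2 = 229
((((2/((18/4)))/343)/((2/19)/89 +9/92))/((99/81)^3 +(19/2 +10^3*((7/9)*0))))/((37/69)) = 6955935264/3227952537649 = 0.00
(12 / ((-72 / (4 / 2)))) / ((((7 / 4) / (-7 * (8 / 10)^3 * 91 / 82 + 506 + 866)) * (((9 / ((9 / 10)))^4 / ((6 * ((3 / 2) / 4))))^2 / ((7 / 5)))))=-47325033 / 2562500000000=-0.00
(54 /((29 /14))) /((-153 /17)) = -84 /29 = -2.90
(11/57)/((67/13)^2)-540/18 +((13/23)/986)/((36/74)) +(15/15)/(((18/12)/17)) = -649607068745/34816127364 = -18.66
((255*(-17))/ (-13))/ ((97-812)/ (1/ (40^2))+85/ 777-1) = -3368295/ 11555552996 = -0.00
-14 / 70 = -1 / 5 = -0.20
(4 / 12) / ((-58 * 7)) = -1 / 1218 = -0.00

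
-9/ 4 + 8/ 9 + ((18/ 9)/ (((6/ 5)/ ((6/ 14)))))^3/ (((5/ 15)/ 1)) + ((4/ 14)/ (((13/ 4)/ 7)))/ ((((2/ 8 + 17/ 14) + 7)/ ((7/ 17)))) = -51283025/ 215583732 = -0.24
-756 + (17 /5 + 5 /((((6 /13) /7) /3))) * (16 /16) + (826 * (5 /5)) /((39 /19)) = -47849 /390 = -122.69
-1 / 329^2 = -1 / 108241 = -0.00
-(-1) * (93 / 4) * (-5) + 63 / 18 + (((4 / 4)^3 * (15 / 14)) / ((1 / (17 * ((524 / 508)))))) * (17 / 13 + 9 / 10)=-117670 / 1651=-71.27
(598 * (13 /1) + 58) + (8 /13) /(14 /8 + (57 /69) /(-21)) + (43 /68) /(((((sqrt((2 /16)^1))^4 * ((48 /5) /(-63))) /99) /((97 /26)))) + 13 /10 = -65926598874 /730405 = -90260.33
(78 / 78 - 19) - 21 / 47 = -867 / 47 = -18.45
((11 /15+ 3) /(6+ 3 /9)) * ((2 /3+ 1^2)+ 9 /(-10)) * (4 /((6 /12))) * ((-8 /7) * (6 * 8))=-94208 /475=-198.33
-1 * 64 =-64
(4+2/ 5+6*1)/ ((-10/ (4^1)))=-104/ 25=-4.16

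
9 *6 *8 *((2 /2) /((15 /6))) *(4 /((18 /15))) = 576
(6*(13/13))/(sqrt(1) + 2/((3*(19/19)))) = 18/5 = 3.60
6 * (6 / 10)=18 / 5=3.60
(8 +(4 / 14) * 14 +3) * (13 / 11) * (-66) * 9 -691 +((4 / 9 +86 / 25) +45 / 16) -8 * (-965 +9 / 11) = -138633601 / 39600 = -3500.85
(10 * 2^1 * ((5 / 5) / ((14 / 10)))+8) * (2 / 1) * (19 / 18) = 988 / 21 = 47.05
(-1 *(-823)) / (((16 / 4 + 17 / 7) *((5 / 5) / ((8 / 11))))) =46088 / 495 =93.11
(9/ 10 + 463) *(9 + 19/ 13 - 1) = 570597/ 130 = 4389.21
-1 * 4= -4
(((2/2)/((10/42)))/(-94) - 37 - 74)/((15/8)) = -69588/1175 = -59.22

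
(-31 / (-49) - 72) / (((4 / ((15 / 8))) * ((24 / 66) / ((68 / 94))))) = -9809085 / 147392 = -66.55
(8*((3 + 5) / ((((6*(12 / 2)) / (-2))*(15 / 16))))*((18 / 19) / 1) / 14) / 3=-512 / 5985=-0.09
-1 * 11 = -11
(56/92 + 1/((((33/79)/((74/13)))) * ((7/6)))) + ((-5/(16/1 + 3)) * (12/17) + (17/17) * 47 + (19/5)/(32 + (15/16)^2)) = 59.22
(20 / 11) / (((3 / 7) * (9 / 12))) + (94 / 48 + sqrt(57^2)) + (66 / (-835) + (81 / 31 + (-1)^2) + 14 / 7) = 1438114123 / 20500920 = 70.15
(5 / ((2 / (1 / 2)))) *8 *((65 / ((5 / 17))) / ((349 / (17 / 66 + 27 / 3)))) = 675155 / 11517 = 58.62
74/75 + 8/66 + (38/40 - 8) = -19609/3300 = -5.94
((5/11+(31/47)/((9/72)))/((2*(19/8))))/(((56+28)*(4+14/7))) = 2963/1237698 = 0.00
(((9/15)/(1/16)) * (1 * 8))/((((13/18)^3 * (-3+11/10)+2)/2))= 8957952/74897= 119.60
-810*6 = -4860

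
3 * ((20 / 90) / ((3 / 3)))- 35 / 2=-101 / 6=-16.83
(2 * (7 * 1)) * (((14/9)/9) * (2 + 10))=784/27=29.04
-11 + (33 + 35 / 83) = 1861 / 83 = 22.42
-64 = -64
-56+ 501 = 445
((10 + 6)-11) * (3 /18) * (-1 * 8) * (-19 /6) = 190 /9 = 21.11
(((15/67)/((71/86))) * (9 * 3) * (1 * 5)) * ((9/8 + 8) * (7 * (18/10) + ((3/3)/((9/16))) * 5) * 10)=71785.57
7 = 7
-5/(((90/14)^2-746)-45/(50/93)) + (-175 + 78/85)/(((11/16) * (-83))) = 91648140106/29979044315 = 3.06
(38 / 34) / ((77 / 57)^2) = 61731 / 100793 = 0.61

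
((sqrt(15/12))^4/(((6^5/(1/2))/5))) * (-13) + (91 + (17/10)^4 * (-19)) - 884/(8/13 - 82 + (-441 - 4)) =-23418962299313/354741120000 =-66.02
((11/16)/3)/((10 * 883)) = 11/423840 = 0.00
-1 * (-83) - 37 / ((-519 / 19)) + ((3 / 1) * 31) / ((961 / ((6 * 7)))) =1422574 / 16089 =88.42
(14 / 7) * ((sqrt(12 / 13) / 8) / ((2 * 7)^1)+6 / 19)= sqrt(39) / 364+12 / 19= 0.65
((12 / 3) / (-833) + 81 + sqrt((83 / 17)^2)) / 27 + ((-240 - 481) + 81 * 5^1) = -413860 / 1323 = -312.82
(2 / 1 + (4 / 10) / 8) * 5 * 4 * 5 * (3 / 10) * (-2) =-123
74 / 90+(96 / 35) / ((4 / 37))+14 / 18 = 944 / 35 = 26.97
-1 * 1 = -1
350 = 350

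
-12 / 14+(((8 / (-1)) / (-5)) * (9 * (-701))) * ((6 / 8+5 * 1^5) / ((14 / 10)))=-41460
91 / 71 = 1.28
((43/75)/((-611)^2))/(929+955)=43/52750257300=0.00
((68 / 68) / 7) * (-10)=-10 / 7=-1.43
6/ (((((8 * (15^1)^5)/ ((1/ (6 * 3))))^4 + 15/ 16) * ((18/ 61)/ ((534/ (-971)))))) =-173728/ 2221336547376713100000000000000014565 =-0.00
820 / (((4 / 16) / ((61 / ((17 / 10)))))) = 117694.12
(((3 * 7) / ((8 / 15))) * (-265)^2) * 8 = 22120875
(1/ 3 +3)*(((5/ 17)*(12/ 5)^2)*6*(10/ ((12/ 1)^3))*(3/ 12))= 5/ 102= 0.05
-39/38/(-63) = 13/798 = 0.02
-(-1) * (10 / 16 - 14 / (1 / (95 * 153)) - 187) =-1629411 / 8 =-203676.38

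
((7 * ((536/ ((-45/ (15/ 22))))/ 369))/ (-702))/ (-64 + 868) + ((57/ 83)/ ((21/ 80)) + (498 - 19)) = 7175891662145/ 14899606722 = 481.62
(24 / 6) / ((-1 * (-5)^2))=-4 / 25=-0.16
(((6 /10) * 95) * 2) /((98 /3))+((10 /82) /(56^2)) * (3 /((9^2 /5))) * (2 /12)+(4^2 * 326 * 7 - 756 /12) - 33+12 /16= 758608537849 /20829312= 36420.24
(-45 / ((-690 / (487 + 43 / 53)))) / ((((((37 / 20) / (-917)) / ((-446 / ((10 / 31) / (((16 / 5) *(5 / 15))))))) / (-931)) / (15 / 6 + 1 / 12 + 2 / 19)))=-13127708475067088 / 225515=-58212129902.96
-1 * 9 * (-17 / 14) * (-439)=-67167 / 14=-4797.64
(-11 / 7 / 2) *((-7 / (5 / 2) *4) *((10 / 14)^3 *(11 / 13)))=2.71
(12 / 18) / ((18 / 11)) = 11 / 27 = 0.41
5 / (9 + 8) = 5 / 17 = 0.29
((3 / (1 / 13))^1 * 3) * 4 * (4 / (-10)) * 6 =-5616 / 5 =-1123.20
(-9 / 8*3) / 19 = -27 / 152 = -0.18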